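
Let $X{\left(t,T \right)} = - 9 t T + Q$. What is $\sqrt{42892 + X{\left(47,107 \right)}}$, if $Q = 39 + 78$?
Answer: $2 i \sqrt{563} \approx 47.455 i$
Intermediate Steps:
$Q = 117$
$X{\left(t,T \right)} = 117 - 9 T t$ ($X{\left(t,T \right)} = - 9 t T + 117 = - 9 T t + 117 = 117 - 9 T t$)
$\sqrt{42892 + X{\left(47,107 \right)}} = \sqrt{42892 + \left(117 - 963 \cdot 47\right)} = \sqrt{42892 + \left(117 - 45261\right)} = \sqrt{42892 - 45144} = \sqrt{-2252} = 2 i \sqrt{563}$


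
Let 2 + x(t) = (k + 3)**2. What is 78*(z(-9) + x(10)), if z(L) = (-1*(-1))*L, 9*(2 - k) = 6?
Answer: 1820/3 ≈ 606.67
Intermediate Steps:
k = 4/3 (k = 2 - 1/9*6 = 2 - 2/3 = 4/3 ≈ 1.3333)
x(t) = 151/9 (x(t) = -2 + (4/3 + 3)**2 = -2 + (13/3)**2 = -2 + 169/9 = 151/9)
z(L) = L (z(L) = 1*L = L)
78*(z(-9) + x(10)) = 78*(-9 + 151/9) = 78*(70/9) = 1820/3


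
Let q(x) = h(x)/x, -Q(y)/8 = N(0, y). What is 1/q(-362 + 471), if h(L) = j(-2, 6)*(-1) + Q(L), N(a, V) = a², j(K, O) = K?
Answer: 109/2 ≈ 54.500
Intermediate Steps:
Q(y) = 0 (Q(y) = -8*0² = -8*0 = 0)
h(L) = 2 (h(L) = -2*(-1) + 0 = 2 + 0 = 2)
q(x) = 2/x
1/q(-362 + 471) = 1/(2/(-362 + 471)) = 1/(2/109) = 109/2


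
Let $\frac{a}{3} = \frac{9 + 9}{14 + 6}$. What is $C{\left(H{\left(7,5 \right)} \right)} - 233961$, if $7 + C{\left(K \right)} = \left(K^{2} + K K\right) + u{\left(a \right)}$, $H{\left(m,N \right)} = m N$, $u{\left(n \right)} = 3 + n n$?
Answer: $- \frac{23150771}{100} \approx -2.3151 \cdot 10^{5}$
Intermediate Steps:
$a = \frac{27}{10}$ ($a = 3 \frac{9 + 9}{14 + 6} = 3 \cdot \frac{18}{20} = 3 \cdot 18 \cdot \frac{1}{20} = 3 \cdot \frac{9}{10} = \frac{27}{10} \approx 2.7$)
$u{\left(n \right)} = 3 + n^{2}$
$H{\left(m,N \right)} = N m$
$C{\left(K \right)} = \frac{329}{100} + 2 K^{2}$ ($C{\left(K \right)} = -7 + \left(\left(K^{2} + K K\right) + \left(3 + \left(\frac{27}{10}\right)^{2}\right)\right) = -7 + \left(\left(K^{2} + K^{2}\right) + \left(3 + \frac{729}{100}\right)\right) = -7 + \left(2 K^{2} + \frac{1029}{100}\right) = -7 + \left(\frac{1029}{100} + 2 K^{2}\right) = \frac{329}{100} + 2 K^{2}$)
$C{\left(H{\left(7,5 \right)} \right)} - 233961 = \left(\frac{329}{100} + 2 \left(5 \cdot 7\right)^{2}\right) - 233961 = \left(\frac{329}{100} + 2 \cdot 35^{2}\right) - 233961 = \left(\frac{329}{100} + 2 \cdot 1225\right) - 233961 = \left(\frac{329}{100} + 2450\right) - 233961 = \frac{245329}{100} - 233961 = - \frac{23150771}{100}$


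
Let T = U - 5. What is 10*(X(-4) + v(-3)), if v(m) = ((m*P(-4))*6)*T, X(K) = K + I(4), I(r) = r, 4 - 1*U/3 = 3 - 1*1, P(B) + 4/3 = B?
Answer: 960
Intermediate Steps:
P(B) = -4/3 + B
U = 6 (U = 12 - 3*(3 - 1*1) = 12 - 3*(3 - 1) = 12 - 3*2 = 12 - 6 = 6)
T = 1 (T = 6 - 5 = 1)
X(K) = 4 + K (X(K) = K + 4 = 4 + K)
v(m) = -32*m (v(m) = ((m*(-4/3 - 4))*6)*1 = ((m*(-16/3))*6)*1 = (-16*m/3*6)*1 = -32*m*1 = -32*m)
10*(X(-4) + v(-3)) = 10*((4 - 4) - 32*(-3)) = 10*(0 + 96) = 10*96 = 960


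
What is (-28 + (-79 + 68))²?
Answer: 1521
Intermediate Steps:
(-28 + (-79 + 68))² = (-28 - 11)² = (-39)² = 1521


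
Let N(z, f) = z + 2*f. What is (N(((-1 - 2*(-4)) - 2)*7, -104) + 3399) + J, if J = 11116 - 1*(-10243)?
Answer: 24585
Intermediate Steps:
J = 21359 (J = 11116 + 10243 = 21359)
(N(((-1 - 2*(-4)) - 2)*7, -104) + 3399) + J = ((((-1 - 2*(-4)) - 2)*7 + 2*(-104)) + 3399) + 21359 = ((((-1 + 8) - 2)*7 - 208) + 3399) + 21359 = (((7 - 2)*7 - 208) + 3399) + 21359 = ((5*7 - 208) + 3399) + 21359 = ((35 - 208) + 3399) + 21359 = (-173 + 3399) + 21359 = 3226 + 21359 = 24585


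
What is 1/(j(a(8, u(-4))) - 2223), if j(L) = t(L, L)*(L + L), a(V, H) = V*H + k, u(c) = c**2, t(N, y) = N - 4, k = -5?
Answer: 1/27051 ≈ 3.6967e-5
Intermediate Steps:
t(N, y) = -4 + N
a(V, H) = -5 + H*V (a(V, H) = V*H - 5 = H*V - 5 = -5 + H*V)
j(L) = 2*L*(-4 + L) (j(L) = (-4 + L)*(L + L) = (-4 + L)*(2*L) = 2*L*(-4 + L))
1/(j(a(8, u(-4))) - 2223) = 1/(2*(-5 + (-4)**2*8)*(-4 + (-5 + (-4)**2*8)) - 2223) = 1/(2*(-5 + 16*8)*(-4 + (-5 + 16*8)) - 2223) = 1/(2*(-5 + 128)*(-4 + (-5 + 128)) - 2223) = 1/(2*123*(-4 + 123) - 2223) = 1/(2*123*119 - 2223) = 1/(29274 - 2223) = 1/27051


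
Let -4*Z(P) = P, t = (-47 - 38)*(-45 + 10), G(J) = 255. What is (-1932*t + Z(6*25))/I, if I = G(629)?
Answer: -766365/34 ≈ -22540.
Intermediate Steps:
t = 2975 (t = -85*(-35) = 2975)
I = 255
Z(P) = -P/4
(-1932*t + Z(6*25))/I = (-1932*2975 - 3*25/2)/255 = (-5747700 - 1/4*150)*(1/255) = (-5747700 - 75/2)*(1/255) = -11495475/2*1/255 = -766365/34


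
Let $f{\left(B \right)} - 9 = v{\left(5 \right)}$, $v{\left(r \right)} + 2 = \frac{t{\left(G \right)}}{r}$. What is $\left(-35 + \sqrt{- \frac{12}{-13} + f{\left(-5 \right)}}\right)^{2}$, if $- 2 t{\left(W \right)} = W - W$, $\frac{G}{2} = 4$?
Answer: $\frac{\left(455 - \sqrt{1339}\right)^{2}}{169} \approx 1035.9$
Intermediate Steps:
$G = 8$ ($G = 2 \cdot 4 = 8$)
$t{\left(W \right)} = 0$ ($t{\left(W \right)} = - \frac{W - W}{2} = \left(- \frac{1}{2}\right) 0 = 0$)
$v{\left(r \right)} = -2$ ($v{\left(r \right)} = -2 + \frac{0}{r} = -2 + 0 = -2$)
$f{\left(B \right)} = 7$ ($f{\left(B \right)} = 9 - 2 = 7$)
$\left(-35 + \sqrt{- \frac{12}{-13} + f{\left(-5 \right)}}\right)^{2} = \left(-35 + \sqrt{- \frac{12}{-13} + 7}\right)^{2} = \left(-35 + \sqrt{\left(-12\right) \left(- \frac{1}{13}\right) + 7}\right)^{2} = \left(-35 + \sqrt{\frac{12}{13} + 7}\right)^{2} = \left(-35 + \sqrt{\frac{103}{13}}\right)^{2} = \left(-35 + \frac{\sqrt{1339}}{13}\right)^{2}$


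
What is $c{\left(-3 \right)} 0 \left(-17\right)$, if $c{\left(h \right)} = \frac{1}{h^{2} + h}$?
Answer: $0$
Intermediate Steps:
$c{\left(h \right)} = \frac{1}{h + h^{2}}$
$c{\left(-3 \right)} 0 \left(-17\right) = \frac{1}{\left(-3\right) \left(1 - 3\right)} 0 \left(-17\right) = - \frac{1}{3 \left(-2\right)} 0 \left(-17\right) = \left(- \frac{1}{3}\right) \left(- \frac{1}{2}\right) 0 \left(-17\right) = \frac{1}{6} \cdot 0 \left(-17\right) = 0 \left(-17\right) = 0$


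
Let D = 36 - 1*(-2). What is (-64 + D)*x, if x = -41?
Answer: 1066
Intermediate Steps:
D = 38 (D = 36 + 2 = 38)
(-64 + D)*x = (-64 + 38)*(-41) = -26*(-41) = 1066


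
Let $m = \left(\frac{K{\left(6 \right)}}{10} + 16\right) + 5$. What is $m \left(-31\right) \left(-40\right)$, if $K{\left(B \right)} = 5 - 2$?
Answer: $26412$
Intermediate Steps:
$K{\left(B \right)} = 3$ ($K{\left(B \right)} = 5 - 2 = 3$)
$m = \frac{213}{10}$ ($m = \left(\frac{3}{10} + 16\right) + 5 = \frac{163}{10} + 5 = \frac{213}{10} \approx 21.3$)
$m \left(-31\right) \left(-40\right) = \frac{213}{10} \left(-31\right) \left(-40\right) = \left(- \frac{6603}{10}\right) \left(-40\right) = 26412$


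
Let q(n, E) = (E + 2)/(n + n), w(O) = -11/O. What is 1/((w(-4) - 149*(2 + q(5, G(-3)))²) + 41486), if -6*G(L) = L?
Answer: 16/651751 ≈ 2.4549e-5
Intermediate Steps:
G(L) = -L/6
q(n, E) = (2 + E)/(2*n) (q(n, E) = (2 + E)/((2*n)) = (2 + E)*(1/(2*n)) = (2 + E)/(2*n))
1/((w(-4) - 149*(2 + q(5, G(-3)))²) + 41486) = 1/((-11/(-4) - 149*(2 + (½)*(2 - ⅙*(-3))/5)²) + 41486) = 1/((-11*(-¼) - 149*(2 + (½)*(⅕)*(2 + ½))²) + 41486) = 1/((11/4 - 149*(2 + (½)*(⅕)*(5/2))²) + 41486) = 1/((11/4 - 149*(2 + ¼)²) + 41486) = 1/((11/4 - 149*(9/4)²) + 41486) = 1/((11/4 - 149*81/16) + 41486) = 1/((11/4 - 12069/16) + 41486) = 1/(-12025/16 + 41486) = 1/(651751/16) = 16/651751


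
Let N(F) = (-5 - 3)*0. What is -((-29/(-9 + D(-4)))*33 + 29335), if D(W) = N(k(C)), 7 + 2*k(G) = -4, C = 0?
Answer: -88324/3 ≈ -29441.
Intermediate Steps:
k(G) = -11/2 (k(G) = -7/2 + (1/2)*(-4) = -7/2 - 2 = -11/2)
N(F) = 0 (N(F) = -8*0 = 0)
D(W) = 0
-((-29/(-9 + D(-4)))*33 + 29335) = -((-29/(-9 + 0))*33 + 29335) = -((-29/(-9))*33 + 29335) = -(-1/9*(-29)*33 + 29335) = -((29/9)*33 + 29335) = -(319/3 + 29335) = -1*88324/3 = -88324/3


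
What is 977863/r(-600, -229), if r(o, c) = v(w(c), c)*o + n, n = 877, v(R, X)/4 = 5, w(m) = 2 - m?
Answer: -977863/11123 ≈ -87.914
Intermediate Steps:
v(R, X) = 20 (v(R, X) = 4*5 = 20)
r(o, c) = 877 + 20*o (r(o, c) = 20*o + 877 = 877 + 20*o)
977863/r(-600, -229) = 977863/(877 + 20*(-600)) = 977863/(877 - 12000) = 977863/(-11123) = 977863*(-1/11123) = -977863/11123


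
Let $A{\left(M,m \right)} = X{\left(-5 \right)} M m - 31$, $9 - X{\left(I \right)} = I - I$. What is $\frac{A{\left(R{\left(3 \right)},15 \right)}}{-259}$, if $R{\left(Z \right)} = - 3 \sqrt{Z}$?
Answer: $\frac{31}{259} + \frac{405 \sqrt{3}}{259} \approx 2.8281$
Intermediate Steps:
$X{\left(I \right)} = 9$ ($X{\left(I \right)} = 9 - \left(I - I\right) = 9 - 0 = 9 + 0 = 9$)
$A{\left(M,m \right)} = -31 + 9 M m$ ($A{\left(M,m \right)} = 9 M m - 31 = -31 + 9 M m$)
$\frac{A{\left(R{\left(3 \right)},15 \right)}}{-259} = \frac{-31 + 9 \left(- 3 \sqrt{3}\right) 15}{-259} = \left(-31 - 405 \sqrt{3}\right) \left(- \frac{1}{259}\right) = \frac{31}{259} + \frac{405 \sqrt{3}}{259}$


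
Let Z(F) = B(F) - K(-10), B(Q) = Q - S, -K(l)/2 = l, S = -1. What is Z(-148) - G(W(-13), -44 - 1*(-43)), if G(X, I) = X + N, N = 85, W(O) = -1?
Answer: -251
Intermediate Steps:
K(l) = -2*l
B(Q) = 1 + Q (B(Q) = Q - 1*(-1) = Q + 1 = 1 + Q)
G(X, I) = 85 + X (G(X, I) = X + 85 = 85 + X)
Z(F) = -19 + F (Z(F) = (1 + F) - (-2)*(-10) = (1 + F) - 1*20 = (1 + F) - 20 = -19 + F)
Z(-148) - G(W(-13), -44 - 1*(-43)) = (-19 - 148) - (85 - 1) = -167 - 1*84 = -167 - 84 = -251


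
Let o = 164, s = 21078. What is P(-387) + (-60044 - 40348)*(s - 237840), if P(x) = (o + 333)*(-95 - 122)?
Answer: 21761062855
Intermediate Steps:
P(x) = -107849 (P(x) = (164 + 333)*(-95 - 122) = 497*(-217) = -107849)
P(-387) + (-60044 - 40348)*(s - 237840) = -107849 + (-60044 - 40348)*(21078 - 237840) = -107849 - 100392*(-216762) = -107849 + 21761170704 = 21761062855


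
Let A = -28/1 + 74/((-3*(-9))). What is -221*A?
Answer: 150722/27 ≈ 5582.3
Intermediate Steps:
A = -682/27 (A = -28*1 + 74/27 = -28 + 74*(1/27) = -28 + 74/27 = -682/27 ≈ -25.259)
-221*A = -221*(-682/27) = 150722/27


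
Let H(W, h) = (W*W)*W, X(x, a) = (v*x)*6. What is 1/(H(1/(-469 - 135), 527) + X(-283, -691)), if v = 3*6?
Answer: -220348864/6734742679297 ≈ -3.2718e-5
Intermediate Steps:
v = 18
X(x, a) = 108*x (X(x, a) = (18*x)*6 = 108*x)
H(W, h) = W³ (H(W, h) = W²*W = W³)
1/(H(1/(-469 - 135), 527) + X(-283, -691)) = 1/((1/(-469 - 135))³ + 108*(-283)) = 1/((1/(-604))³ - 30564) = 1/((-1/604)³ - 30564) = 1/(-1/220348864 - 30564) = 1/(-6734742679297/220348864) = -220348864/6734742679297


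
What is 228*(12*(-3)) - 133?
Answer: -8341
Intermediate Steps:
228*(12*(-3)) - 133 = 228*(-36) - 133 = -8208 - 133 = -8341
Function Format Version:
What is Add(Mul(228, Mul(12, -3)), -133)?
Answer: -8341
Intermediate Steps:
Add(Mul(228, Mul(12, -3)), -133) = Add(Mul(228, -36), -133) = Add(-8208, -133) = -8341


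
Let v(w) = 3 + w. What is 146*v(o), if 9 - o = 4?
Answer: 1168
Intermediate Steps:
o = 5 (o = 9 - 1*4 = 9 - 4 = 5)
146*v(o) = 146*(3 + 5) = 146*8 = 1168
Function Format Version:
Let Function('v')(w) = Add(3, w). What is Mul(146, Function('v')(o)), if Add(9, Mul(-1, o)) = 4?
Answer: 1168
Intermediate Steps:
o = 5 (o = Add(9, Mul(-1, 4)) = Add(9, -4) = 5)
Mul(146, Function('v')(o)) = Mul(146, Add(3, 5)) = Mul(146, 8) = 1168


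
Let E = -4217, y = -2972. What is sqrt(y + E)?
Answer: I*sqrt(7189) ≈ 84.788*I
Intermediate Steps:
sqrt(y + E) = sqrt(-2972 - 4217) = sqrt(-7189) = I*sqrt(7189)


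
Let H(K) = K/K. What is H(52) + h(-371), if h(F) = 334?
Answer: 335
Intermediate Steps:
H(K) = 1
H(52) + h(-371) = 1 + 334 = 335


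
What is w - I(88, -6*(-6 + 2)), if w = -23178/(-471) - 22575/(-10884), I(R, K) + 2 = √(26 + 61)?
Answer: 30350545/569596 - √87 ≈ 43.957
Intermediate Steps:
I(R, K) = -2 + √87 (I(R, K) = -2 + √(26 + 61) = -2 + √87)
w = 29211353/569596 (w = -23178*(-1/471) - 22575*(-1/10884) = 7726/157 + 7525/3628 = 29211353/569596 ≈ 51.284)
w - I(88, -6*(-6 + 2)) = 29211353/569596 - (-2 + √87) = 29211353/569596 + (2 - √87) = 30350545/569596 - √87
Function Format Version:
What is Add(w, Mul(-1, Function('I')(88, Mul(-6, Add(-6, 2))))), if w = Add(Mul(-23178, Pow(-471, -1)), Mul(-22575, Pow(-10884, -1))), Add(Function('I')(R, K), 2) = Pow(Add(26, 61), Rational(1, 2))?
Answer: Add(Rational(30350545, 569596), Mul(-1, Pow(87, Rational(1, 2)))) ≈ 43.957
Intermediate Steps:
Function('I')(R, K) = Add(-2, Pow(87, Rational(1, 2))) (Function('I')(R, K) = Add(-2, Pow(Add(26, 61), Rational(1, 2))) = Add(-2, Pow(87, Rational(1, 2))))
w = Rational(29211353, 569596) (w = Add(Mul(-23178, Rational(-1, 471)), Mul(-22575, Rational(-1, 10884))) = Add(Rational(7726, 157), Rational(7525, 3628)) = Rational(29211353, 569596) ≈ 51.284)
Add(w, Mul(-1, Function('I')(88, Mul(-6, Add(-6, 2))))) = Add(Rational(29211353, 569596), Mul(-1, Add(-2, Pow(87, Rational(1, 2))))) = Add(Rational(29211353, 569596), Add(2, Mul(-1, Pow(87, Rational(1, 2))))) = Add(Rational(30350545, 569596), Mul(-1, Pow(87, Rational(1, 2))))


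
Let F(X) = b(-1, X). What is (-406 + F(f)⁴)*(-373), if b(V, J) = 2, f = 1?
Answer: 145470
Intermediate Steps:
F(X) = 2
(-406 + F(f)⁴)*(-373) = (-406 + 2⁴)*(-373) = (-406 + 16)*(-373) = -390*(-373) = 145470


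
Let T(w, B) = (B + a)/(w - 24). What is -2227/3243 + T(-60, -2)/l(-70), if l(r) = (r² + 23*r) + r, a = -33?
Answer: -249377/363216 ≈ -0.68658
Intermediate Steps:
T(w, B) = (-33 + B)/(-24 + w) (T(w, B) = (B - 33)/(w - 24) = (-33 + B)/(-24 + w))
l(r) = r² + 24*r
-2227/3243 + T(-60, -2)/l(-70) = -2227/3243 + ((-33 - 2)/(-24 - 60))/((-70*(24 - 70))) = -2227*1/3243 + (-35/(-84))/((-70*(-46))) = -2227/3243 - 1/84*(-35)/3220 = -2227/3243 + (5/12)*(1/3220) = -2227/3243 + 1/7728 = -249377/363216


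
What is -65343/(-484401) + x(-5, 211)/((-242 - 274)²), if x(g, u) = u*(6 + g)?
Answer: 5833391473/42991557552 ≈ 0.13569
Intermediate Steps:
-65343/(-484401) + x(-5, 211)/((-242 - 274)²) = -65343/(-484401) + (211*(6 - 5))/((-242 - 274)²) = -65343*(-1/484401) + (211*1)/((-516)²) = 21781/161467 + 211/266256 = 5833391473/42991557552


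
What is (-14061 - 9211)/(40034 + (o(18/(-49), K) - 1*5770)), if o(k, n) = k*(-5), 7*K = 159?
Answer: -570164/839513 ≈ -0.67916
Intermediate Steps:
K = 159/7 (K = (⅐)*159 = 159/7 ≈ 22.714)
o(k, n) = -5*k
(-14061 - 9211)/(40034 + (o(18/(-49), K) - 1*5770)) = (-14061 - 9211)/(40034 + (-90/(-49) - 1*5770)) = -23272/(40034 + (-90*(-1)/49 - 5770)) = -23272/(40034 + (-5*(-18/49) - 5770)) = -23272/(40034 + (90/49 - 5770)) = -23272/(40034 - 282640/49) = -23272/1679026/49 = -23272*49/1679026 = -570164/839513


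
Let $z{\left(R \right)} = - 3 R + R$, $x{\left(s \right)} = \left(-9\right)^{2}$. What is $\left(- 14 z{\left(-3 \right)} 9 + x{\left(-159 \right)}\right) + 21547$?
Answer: $20872$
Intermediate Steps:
$x{\left(s \right)} = 81$
$z{\left(R \right)} = - 2 R$
$\left(- 14 z{\left(-3 \right)} 9 + x{\left(-159 \right)}\right) + 21547 = \left(- 14 \left(\left(-2\right) \left(-3\right)\right) 9 + 81\right) + 21547 = \left(\left(-14\right) 6 \cdot 9 + 81\right) + 21547 = \left(\left(-84\right) 9 + 81\right) + 21547 = \left(-756 + 81\right) + 21547 = -675 + 21547 = 20872$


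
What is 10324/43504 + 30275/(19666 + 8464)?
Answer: 40187443/30594188 ≈ 1.3136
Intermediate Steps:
10324/43504 + 30275/(19666 + 8464) = 10324*(1/43504) + 30275/28130 = 2581/10876 + 30275*(1/28130) = 2581/10876 + 6055/5626 = 40187443/30594188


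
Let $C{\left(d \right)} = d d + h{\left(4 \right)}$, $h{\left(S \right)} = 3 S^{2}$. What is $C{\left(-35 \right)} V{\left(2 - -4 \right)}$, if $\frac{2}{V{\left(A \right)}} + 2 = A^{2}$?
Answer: $\frac{1273}{17} \approx 74.882$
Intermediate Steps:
$C{\left(d \right)} = 48 + d^{2}$ ($C{\left(d \right)} = d d + 3 \cdot 4^{2} = d^{2} + 3 \cdot 16 = d^{2} + 48 = 48 + d^{2}$)
$V{\left(A \right)} = \frac{2}{-2 + A^{2}}$
$C{\left(-35 \right)} V{\left(2 - -4 \right)} = \left(48 + \left(-35\right)^{2}\right) \frac{2}{-2 + \left(2 - -4\right)^{2}} = \left(48 + 1225\right) \frac{2}{-2 + \left(2 + 4\right)^{2}} = 1273 \frac{2}{-2 + 6^{2}} = 1273 \frac{2}{-2 + 36} = 1273 \cdot \frac{2}{34} = 1273 \cdot 2 \cdot \frac{1}{34} = 1273 \cdot \frac{1}{17} = \frac{1273}{17}$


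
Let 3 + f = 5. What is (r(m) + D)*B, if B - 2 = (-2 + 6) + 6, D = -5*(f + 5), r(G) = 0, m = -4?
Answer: -420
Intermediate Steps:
f = 2 (f = -3 + 5 = 2)
D = -35 (D = -5*(2 + 5) = -5*7 = -35)
B = 12 (B = 2 + ((-2 + 6) + 6) = 2 + (4 + 6) = 2 + 10 = 12)
(r(m) + D)*B = (0 - 35)*12 = -35*12 = -420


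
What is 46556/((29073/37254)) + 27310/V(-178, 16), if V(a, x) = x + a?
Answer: 46696394443/784971 ≈ 59488.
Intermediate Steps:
V(a, x) = a + x
46556/((29073/37254)) + 27310/V(-178, 16) = 46556/((29073/37254)) + 27310/(-178 + 16) = 46556/((29073*(1/37254))) + 27310/(-162) = 46556/(9691/12418) + 27310*(-1/162) = 46556*(12418/9691) - 13655/81 = 578132408/9691 - 13655/81 = 46696394443/784971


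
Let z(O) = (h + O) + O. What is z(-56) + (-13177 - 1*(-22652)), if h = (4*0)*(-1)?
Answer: 9363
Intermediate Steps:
h = 0 (h = 0*(-1) = 0)
z(O) = 2*O (z(O) = (0 + O) + O = O + O = 2*O)
z(-56) + (-13177 - 1*(-22652)) = 2*(-56) + (-13177 - 1*(-22652)) = -112 + (-13177 + 22652) = -112 + 9475 = 9363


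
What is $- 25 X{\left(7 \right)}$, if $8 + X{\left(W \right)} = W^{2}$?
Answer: $-1025$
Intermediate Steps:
$X{\left(W \right)} = -8 + W^{2}$
$- 25 X{\left(7 \right)} = - 25 \left(-8 + 7^{2}\right) = - 25 \left(-8 + 49\right) = \left(-25\right) 41 = -1025$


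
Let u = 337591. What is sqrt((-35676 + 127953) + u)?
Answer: 2*sqrt(107467) ≈ 655.64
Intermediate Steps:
sqrt((-35676 + 127953) + u) = sqrt((-35676 + 127953) + 337591) = sqrt(92277 + 337591) = sqrt(429868) = 2*sqrt(107467)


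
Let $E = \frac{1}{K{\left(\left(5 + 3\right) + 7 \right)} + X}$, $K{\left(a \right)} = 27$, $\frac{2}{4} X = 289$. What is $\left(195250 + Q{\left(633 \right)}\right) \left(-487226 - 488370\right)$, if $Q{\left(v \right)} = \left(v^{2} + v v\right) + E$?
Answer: $- \frac{588245306599836}{605} \approx -9.7231 \cdot 10^{11}$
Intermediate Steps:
$X = 578$ ($X = 2 \cdot 289 = 578$)
$E = \frac{1}{605}$ ($E = \frac{1}{27 + 578} = \frac{1}{605} \approx 0.0016529$)
$Q{\left(v \right)} = \frac{1}{605} + 2 v^{2}$ ($Q{\left(v \right)} = \left(v^{2} + v v\right) + \frac{1}{605} = \left(v^{2} + v^{2}\right) + \frac{1}{605} = 2 v^{2} + \frac{1}{605} = \frac{1}{605} + 2 v^{2}$)
$\left(195250 + Q{\left(633 \right)}\right) \left(-487226 - 488370\right) = \left(195250 + \left(\frac{1}{605} + 2 \cdot 633^{2}\right)\right) \left(-487226 - 488370\right) = \left(195250 + \left(\frac{1}{605} + 2 \cdot 400689\right)\right) \left(-975596\right) = \left(195250 + \left(\frac{1}{605} + 801378\right)\right) \left(-975596\right) = \left(195250 + \frac{484833691}{605}\right) \left(-975596\right) = \frac{602959941}{605} \left(-975596\right) = - \frac{588245306599836}{605}$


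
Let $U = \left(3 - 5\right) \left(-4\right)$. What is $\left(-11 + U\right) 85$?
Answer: $-255$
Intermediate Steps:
$U = 8$ ($U = \left(-2\right) \left(-4\right) = 8$)
$\left(-11 + U\right) 85 = \left(-11 + 8\right) 85 = \left(-3\right) 85 = -255$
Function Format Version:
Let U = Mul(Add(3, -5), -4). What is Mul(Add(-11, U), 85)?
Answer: -255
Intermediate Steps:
U = 8 (U = Mul(-2, -4) = 8)
Mul(Add(-11, U), 85) = Mul(Add(-11, 8), 85) = Mul(-3, 85) = -255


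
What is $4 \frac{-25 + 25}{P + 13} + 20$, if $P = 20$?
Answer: $20$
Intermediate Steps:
$4 \frac{-25 + 25}{P + 13} + 20 = 4 \frac{-25 + 25}{20 + 13} + 20 = 4 \cdot \frac{0}{33} + 20 = 4 \cdot 0 \cdot \frac{1}{33} + 20 = 4 \cdot 0 + 20 = 0 + 20 = 20$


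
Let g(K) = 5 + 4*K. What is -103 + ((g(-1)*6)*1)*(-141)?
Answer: -949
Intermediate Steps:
-103 + ((g(-1)*6)*1)*(-141) = -103 + (((5 + 4*(-1))*6)*1)*(-141) = -103 + (((5 - 4)*6)*1)*(-141) = -103 + ((1*6)*1)*(-141) = -103 + (6*1)*(-141) = -103 + 6*(-141) = -103 - 846 = -949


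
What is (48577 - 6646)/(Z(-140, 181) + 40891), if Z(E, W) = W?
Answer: 41931/41072 ≈ 1.0209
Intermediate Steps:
(48577 - 6646)/(Z(-140, 181) + 40891) = (48577 - 6646)/(181 + 40891) = 41931/41072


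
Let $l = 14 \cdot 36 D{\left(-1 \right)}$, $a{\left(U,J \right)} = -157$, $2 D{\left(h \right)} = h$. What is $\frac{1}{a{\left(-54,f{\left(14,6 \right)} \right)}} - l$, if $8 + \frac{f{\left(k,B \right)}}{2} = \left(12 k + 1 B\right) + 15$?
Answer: $\frac{39563}{157} \approx 251.99$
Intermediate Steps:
$f{\left(k,B \right)} = 14 + 2 B + 24 k$ ($f{\left(k,B \right)} = -16 + 2 \left(\left(12 k + 1 B\right) + 15\right) = -16 + 2 \left(\left(12 k + B\right) + 15\right) = -16 + 2 \left(\left(B + 12 k\right) + 15\right) = -16 + 2 \left(15 + B + 12 k\right) = -16 + \left(30 + 2 B + 24 k\right) = 14 + 2 B + 24 k$)
$D{\left(h \right)} = \frac{h}{2}$
$l = -252$ ($l = 14 \cdot 36 \cdot \frac{1}{2} \left(-1\right) = 504 \left(- \frac{1}{2}\right) = -252$)
$\frac{1}{a{\left(-54,f{\left(14,6 \right)} \right)}} - l = \frac{1}{-157} - -252 = - \frac{1}{157} + 252 = \frac{39563}{157}$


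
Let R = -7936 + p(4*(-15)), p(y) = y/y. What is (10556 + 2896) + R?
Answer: 5517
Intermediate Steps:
p(y) = 1
R = -7935 (R = -7936 + 1 = -7935)
(10556 + 2896) + R = (10556 + 2896) - 7935 = 13452 - 7935 = 5517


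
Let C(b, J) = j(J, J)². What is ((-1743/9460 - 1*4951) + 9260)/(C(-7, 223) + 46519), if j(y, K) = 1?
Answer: 40761397/440079200 ≈ 0.092623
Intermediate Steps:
C(b, J) = 1 (C(b, J) = 1² = 1)
((-1743/9460 - 1*4951) + 9260)/(C(-7, 223) + 46519) = ((-1743/9460 - 1*4951) + 9260)/(1 + 46519) = ((-1743*1/9460 - 4951) + 9260)/46520 = ((-1743/9460 - 4951) + 9260)*(1/46520) = (-46838203/9460 + 9260)*(1/46520) = (40761397/9460)*(1/46520) = 40761397/440079200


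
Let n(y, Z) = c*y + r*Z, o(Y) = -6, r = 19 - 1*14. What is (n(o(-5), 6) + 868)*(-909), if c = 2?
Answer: -805374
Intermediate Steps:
r = 5 (r = 19 - 14 = 5)
n(y, Z) = 2*y + 5*Z
(n(o(-5), 6) + 868)*(-909) = ((2*(-6) + 5*6) + 868)*(-909) = ((-12 + 30) + 868)*(-909) = (18 + 868)*(-909) = 886*(-909) = -805374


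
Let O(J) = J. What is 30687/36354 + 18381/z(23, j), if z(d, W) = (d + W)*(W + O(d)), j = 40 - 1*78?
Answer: 75014161/908850 ≈ 82.537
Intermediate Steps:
j = -38 (j = 40 - 78 = -38)
z(d, W) = (W + d)² (z(d, W) = (d + W)*(W + d) = (W + d)*(W + d) = (W + d)²)
30687/36354 + 18381/z(23, j) = 30687/36354 + 18381/((-38)² + 23² + 2*(-38)*23) = 30687*(1/36354) + 18381/(1444 + 529 - 1748) = 10229/12118 + 18381/225 = 10229/12118 + 18381*(1/225) = 10229/12118 + 6127/75 = 75014161/908850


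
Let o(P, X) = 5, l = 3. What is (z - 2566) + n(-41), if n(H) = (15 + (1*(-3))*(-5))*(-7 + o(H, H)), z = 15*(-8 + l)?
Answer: -2701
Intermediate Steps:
z = -75 (z = 15*(-8 + 3) = 15*(-5) = -75)
n(H) = -60 (n(H) = (15 + (1*(-3))*(-5))*(-7 + 5) = (15 - 3*(-5))*(-2) = (15 + 15)*(-2) = 30*(-2) = -60)
(z - 2566) + n(-41) = (-75 - 2566) - 60 = -2641 - 60 = -2701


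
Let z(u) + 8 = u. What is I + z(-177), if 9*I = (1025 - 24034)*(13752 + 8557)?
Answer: -513309446/9 ≈ -5.7034e+7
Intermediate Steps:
z(u) = -8 + u
I = -513307781/9 (I = ((1025 - 24034)*(13752 + 8557))/9 = (-23009*22309)/9 = (⅑)*(-513307781) = -513307781/9 ≈ -5.7034e+7)
I + z(-177) = -513307781/9 + (-8 - 177) = -513307781/9 - 185 = -513309446/9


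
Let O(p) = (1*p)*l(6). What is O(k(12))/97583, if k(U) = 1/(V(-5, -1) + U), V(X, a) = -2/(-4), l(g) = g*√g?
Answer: 12*√6/2439575 ≈ 1.2049e-5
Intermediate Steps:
l(g) = g^(3/2)
V(X, a) = ½ (V(X, a) = -2*(-¼) = ½)
k(U) = 1/(½ + U)
O(p) = 6*p*√6 (O(p) = (1*p)*6^(3/2) = p*(6*√6) = 6*p*√6)
O(k(12))/97583 = (6*(2/(1 + 2*12))*√6)/97583 = (6*(2/(1 + 24))*√6)*(1/97583) = (6*(2/25)*√6)*(1/97583) = (12*√6/25)*(1/97583) = 12*√6/2439575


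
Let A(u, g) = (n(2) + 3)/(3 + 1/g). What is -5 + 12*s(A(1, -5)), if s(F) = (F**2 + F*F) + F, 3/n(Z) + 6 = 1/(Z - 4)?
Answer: 212035/8281 ≈ 25.605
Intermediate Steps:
n(Z) = 3/(-6 + 1/(-4 + Z)) (n(Z) = 3/(-6 + 1/(Z - 4)) = 3/(-6 + 1/(-4 + Z)))
A(u, g) = 33/(13*(3 + 1/g)) (A(u, g) = (3*(4 - 1*2)/(-25 + 6*2) + 3)/(3 + 1/g) = (3*(4 - 2)/(-25 + 12) + 3)/(3 + 1/g) = (3*2/(-13) + 3)/(3 + 1/g) = (3*(-1/13)*2 + 3)/(3 + 1/g) = (-6/13 + 3)/(3 + 1/g) = 33/(13*(3 + 1/g)))
s(F) = F + 2*F**2 (s(F) = (F**2 + F**2) + F = 2*F**2 + F = F + 2*F**2)
-5 + 12*s(A(1, -5)) = -5 + 12*(((33/13)*(-5)/(1 + 3*(-5)))*(1 + 2*((33/13)*(-5)/(1 + 3*(-5))))) = -5 + 12*(((33/13)*(-5)/(1 - 15))*(1 + 2*((33/13)*(-5)/(1 - 15)))) = -5 + 12*(((33/13)*(-5)/(-14))*(1 + 2*((33/13)*(-5)/(-14)))) = -5 + 12*(((33/13)*(-5)*(-1/14))*(1 + 2*((33/13)*(-5)*(-1/14)))) = -5 + 12*(165*(1 + 2*(165/182))/182) = -5 + 12*(165*(1 + 165/91)/182) = -5 + 12*((165/182)*(256/91)) = -5 + 12*(21120/8281) = -5 + 253440/8281 = 212035/8281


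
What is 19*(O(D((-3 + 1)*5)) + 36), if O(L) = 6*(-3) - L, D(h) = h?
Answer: 532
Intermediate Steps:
O(L) = -18 - L
19*(O(D((-3 + 1)*5)) + 36) = 19*((-18 - (-3 + 1)*5) + 36) = 19*((-18 - (-2)*5) + 36) = 19*((-18 - 1*(-10)) + 36) = 19*((-18 + 10) + 36) = 19*(-8 + 36) = 19*28 = 532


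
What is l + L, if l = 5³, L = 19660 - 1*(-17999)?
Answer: 37784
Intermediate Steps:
L = 37659 (L = 19660 + 17999 = 37659)
l = 125
l + L = 125 + 37659 = 37784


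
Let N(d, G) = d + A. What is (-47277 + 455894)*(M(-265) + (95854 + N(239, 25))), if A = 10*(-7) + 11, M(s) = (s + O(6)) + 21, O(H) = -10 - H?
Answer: 39134884558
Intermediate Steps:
M(s) = 5 + s (M(s) = (s + (-10 - 1*6)) + 21 = (s + (-10 - 6)) + 21 = (s - 16) + 21 = (-16 + s) + 21 = 5 + s)
A = -59 (A = -70 + 11 = -59)
N(d, G) = -59 + d (N(d, G) = d - 59 = -59 + d)
(-47277 + 455894)*(M(-265) + (95854 + N(239, 25))) = (-47277 + 455894)*((5 - 265) + (95854 + (-59 + 239))) = 408617*(-260 + (95854 + 180)) = 408617*(-260 + 96034) = 408617*95774 = 39134884558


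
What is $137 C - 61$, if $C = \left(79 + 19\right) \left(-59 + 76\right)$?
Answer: $228181$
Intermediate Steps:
$C = 1666$ ($C = 98 \cdot 17 = 1666$)
$137 C - 61 = 137 \cdot 1666 - 61 = 228242 - 61 = 228181$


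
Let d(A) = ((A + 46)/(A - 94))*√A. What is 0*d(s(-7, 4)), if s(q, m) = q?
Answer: 0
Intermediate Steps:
d(A) = √A*(46 + A)/(-94 + A) (d(A) = ((46 + A)/(-94 + A))*√A = √A*(46 + A)/(-94 + A))
0*d(s(-7, 4)) = 0*(√(-7)*(46 - 7)/(-94 - 7)) = 0*((I*√7)*39/(-101)) = 0*((I*√7)*(-1/101)*39) = 0*(-39*I*√7/101) = 0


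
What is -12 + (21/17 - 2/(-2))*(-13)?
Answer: -698/17 ≈ -41.059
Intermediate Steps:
-12 + (21/17 - 2/(-2))*(-13) = -12 + (21*(1/17) - 2*(-1/2))*(-13) = -12 + (21/17 + 1)*(-13) = -12 + (38/17)*(-13) = -12 - 494/17 = -698/17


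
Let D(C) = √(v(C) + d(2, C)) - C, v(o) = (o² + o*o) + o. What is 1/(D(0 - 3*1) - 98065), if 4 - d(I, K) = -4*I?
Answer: -98062/9616155817 - 3*√3/9616155817 ≈ -1.0198e-5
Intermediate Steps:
d(I, K) = 4 + 4*I (d(I, K) = 4 - (-4)*I = 4 + 4*I)
v(o) = o + 2*o² (v(o) = (o² + o²) + o = 2*o² + o = o + 2*o²)
D(C) = √(12 + C*(1 + 2*C)) - C (D(C) = √(C*(1 + 2*C) + (4 + 4*2)) - C = √(C*(1 + 2*C) + (4 + 8)) - C = √(C*(1 + 2*C) + 12) - C = √(12 + C*(1 + 2*C)) - C)
1/(D(0 - 3*1) - 98065) = 1/((√(12 + (0 - 3*1)*(1 + 2*(0 - 3*1))) - (0 - 3*1)) - 98065) = 1/((√(12 + (0 - 3)*(1 + 2*(0 - 3))) - (0 - 3)) - 98065) = 1/((√(12 - 3*(1 + 2*(-3))) - 1*(-3)) - 98065) = 1/((√(12 - 3*(1 - 6)) + 3) - 98065) = 1/((√(12 - 3*(-5)) + 3) - 98065) = 1/((√(12 + 15) + 3) - 98065) = 1/((√27 + 3) - 98065) = 1/((3*√3 + 3) - 98065) = 1/((3 + 3*√3) - 98065) = 1/(-98062 + 3*√3)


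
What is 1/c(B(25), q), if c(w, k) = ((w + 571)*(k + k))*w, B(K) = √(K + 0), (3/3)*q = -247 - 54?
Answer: -1/1733760 ≈ -5.7678e-7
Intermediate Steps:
q = -301 (q = -247 - 54 = -301)
B(K) = √K
c(w, k) = 2*k*w*(571 + w) (c(w, k) = ((571 + w)*(2*k))*w = (2*k*(571 + w))*w = 2*k*w*(571 + w))
1/c(B(25), q) = 1/(2*(-301)*√25*(571 + √25)) = 1/(2*(-301)*5*(571 + 5)) = 1/(2*(-301)*5*576) = 1/(-1733760) = -1/1733760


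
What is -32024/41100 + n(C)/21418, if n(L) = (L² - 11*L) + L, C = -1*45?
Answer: -146041883/220069950 ≈ -0.66362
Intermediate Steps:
C = -45
n(L) = L² - 10*L
-32024/41100 + n(C)/21418 = -32024/41100 - 45*(-10 - 45)/21418 = -32024*1/41100 - 45*(-55)*(1/21418) = -8006/10275 + 2475*(1/21418) = -8006/10275 + 2475/21418 = -146041883/220069950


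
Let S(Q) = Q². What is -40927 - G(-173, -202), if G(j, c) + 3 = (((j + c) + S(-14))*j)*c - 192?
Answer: 6214602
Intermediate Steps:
G(j, c) = -195 + c*j*(196 + c + j) (G(j, c) = -3 + ((((j + c) + (-14)²)*j)*c - 192) = -3 + ((((c + j) + 196)*j)*c - 192) = -3 + (((196 + c + j)*j)*c - 192) = -3 + ((j*(196 + c + j))*c - 192) = -3 + (c*j*(196 + c + j) - 192) = -3 + (-192 + c*j*(196 + c + j)) = -195 + c*j*(196 + c + j))
-40927 - G(-173, -202) = -40927 - (-195 - 202*(-173)² - 173*(-202)² + 196*(-202)*(-173)) = -40927 - (-195 - 202*29929 - 173*40804 + 6849416) = -40927 - (-195 - 6045658 - 7059092 + 6849416) = -40927 - 1*(-6255529) = -40927 + 6255529 = 6214602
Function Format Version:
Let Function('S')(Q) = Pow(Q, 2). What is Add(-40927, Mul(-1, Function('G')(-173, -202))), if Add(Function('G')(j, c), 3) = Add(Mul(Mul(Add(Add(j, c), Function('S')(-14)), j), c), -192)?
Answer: 6214602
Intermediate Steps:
Function('G')(j, c) = Add(-195, Mul(c, j, Add(196, c, j))) (Function('G')(j, c) = Add(-3, Add(Mul(Mul(Add(Add(j, c), Pow(-14, 2)), j), c), -192)) = Add(-3, Add(Mul(Mul(Add(Add(c, j), 196), j), c), -192)) = Add(-3, Add(Mul(Mul(Add(196, c, j), j), c), -192)) = Add(-3, Add(Mul(Mul(j, Add(196, c, j)), c), -192)) = Add(-3, Add(Mul(c, j, Add(196, c, j)), -192)) = Add(-3, Add(-192, Mul(c, j, Add(196, c, j)))) = Add(-195, Mul(c, j, Add(196, c, j))))
Add(-40927, Mul(-1, Function('G')(-173, -202))) = Add(-40927, Mul(-1, Add(-195, Mul(-202, Pow(-173, 2)), Mul(-173, Pow(-202, 2)), Mul(196, -202, -173)))) = Add(-40927, Mul(-1, Add(-195, Mul(-202, 29929), Mul(-173, 40804), 6849416))) = Add(-40927, Mul(-1, Add(-195, -6045658, -7059092, 6849416))) = Add(-40927, Mul(-1, -6255529)) = Add(-40927, 6255529) = 6214602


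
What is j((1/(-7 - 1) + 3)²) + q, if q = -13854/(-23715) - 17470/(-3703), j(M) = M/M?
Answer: 184473019/29272215 ≈ 6.3020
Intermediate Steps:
j(M) = 1
q = 155200804/29272215 (q = -13854*(-1/23715) - 17470*(-1/3703) = 4618/7905 + 17470/3703 = 155200804/29272215 ≈ 5.3020)
j((1/(-7 - 1) + 3)²) + q = 1 + 155200804/29272215 = 184473019/29272215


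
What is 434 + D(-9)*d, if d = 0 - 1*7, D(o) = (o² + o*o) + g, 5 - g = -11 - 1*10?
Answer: -882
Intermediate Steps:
g = 26 (g = 5 - (-11 - 1*10) = 5 - (-11 - 10) = 5 - 1*(-21) = 5 + 21 = 26)
D(o) = 26 + 2*o² (D(o) = (o² + o*o) + 26 = (o² + o²) + 26 = 2*o² + 26 = 26 + 2*o²)
d = -7 (d = 0 - 7 = -7)
434 + D(-9)*d = 434 + (26 + 2*(-9)²)*(-7) = 434 + (26 + 2*81)*(-7) = 434 + (26 + 162)*(-7) = 434 + 188*(-7) = 434 - 1316 = -882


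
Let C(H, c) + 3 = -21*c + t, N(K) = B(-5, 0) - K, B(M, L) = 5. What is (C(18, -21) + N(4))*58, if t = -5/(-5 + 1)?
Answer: 51069/2 ≈ 25535.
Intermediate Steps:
t = 5/4 (t = -5/(-4) = -5*(-¼) = 5/4 ≈ 1.2500)
N(K) = 5 - K
C(H, c) = -7/4 - 21*c (C(H, c) = -3 + (-21*c + 5/4) = -3 + (5/4 - 21*c) = -7/4 - 21*c)
(C(18, -21) + N(4))*58 = ((-7/4 - 21*(-21)) + (5 - 1*4))*58 = ((-7/4 + 441) + (5 - 4))*58 = (1757/4 + 1)*58 = (1761/4)*58 = 51069/2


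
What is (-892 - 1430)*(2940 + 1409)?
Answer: -10098378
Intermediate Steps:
(-892 - 1430)*(2940 + 1409) = -2322*4349 = -10098378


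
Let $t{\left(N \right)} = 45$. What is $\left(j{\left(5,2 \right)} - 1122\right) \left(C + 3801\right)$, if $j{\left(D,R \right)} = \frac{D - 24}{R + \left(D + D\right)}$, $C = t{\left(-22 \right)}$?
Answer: $- \frac{8642603}{2} \approx -4.3213 \cdot 10^{6}$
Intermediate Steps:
$C = 45$
$j{\left(D,R \right)} = \frac{-24 + D}{R + 2 D}$
$\left(j{\left(5,2 \right)} - 1122\right) \left(C + 3801\right) = \left(\frac{-24 + 5}{2 + 2 \cdot 5} - 1122\right) \left(45 + 3801\right) = \left(\frac{1}{2 + 10} \left(-19\right) - 1122\right) 3846 = \left(\frac{1}{12} \left(-19\right) - 1122\right) 3846 = \left(- \frac{19}{12} - 1122\right) 3846 = \left(- \frac{13483}{12}\right) 3846 = - \frac{8642603}{2}$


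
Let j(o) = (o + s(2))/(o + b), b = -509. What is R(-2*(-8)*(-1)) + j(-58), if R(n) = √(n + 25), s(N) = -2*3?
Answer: 1765/567 ≈ 3.1129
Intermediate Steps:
s(N) = -6
R(n) = √(25 + n)
j(o) = (-6 + o)/(-509 + o) (j(o) = (o - 6)/(o - 509) = (-6 + o)/(-509 + o))
R(-2*(-8)*(-1)) + j(-58) = √(25 - 2*(-8)*(-1)) + (-6 - 58)/(-509 - 58) = √(25 + 16*(-1)) - 64/(-567) = √(25 - 16) - 1/567*(-64) = √9 + 64/567 = 3 + 64/567 = 1765/567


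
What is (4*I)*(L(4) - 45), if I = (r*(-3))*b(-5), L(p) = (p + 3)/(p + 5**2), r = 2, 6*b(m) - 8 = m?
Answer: 15576/29 ≈ 537.10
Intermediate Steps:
b(m) = 4/3 + m/6
L(p) = (3 + p)/(25 + p) (L(p) = (3 + p)/(p + 25) = (3 + p)/(25 + p))
I = -3 (I = (2*(-3))*(4/3 + (1/6)*(-5)) = -6*(4/3 - 5/6) = -6*1/2 = -3)
(4*I)*(L(4) - 45) = (4*(-3))*((3 + 4)/(25 + 4) - 45) = -12*(7/29 - 45) = -12*(-1298/29) = 15576/29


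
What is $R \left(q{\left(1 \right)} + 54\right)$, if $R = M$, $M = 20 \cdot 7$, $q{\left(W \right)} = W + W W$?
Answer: $7840$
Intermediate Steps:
$q{\left(W \right)} = W + W^{2}$
$M = 140$
$R = 140$
$R \left(q{\left(1 \right)} + 54\right) = 140 \left(1 \left(1 + 1\right) + 54\right) = 140 \left(1 \cdot 2 + 54\right) = 140 \left(2 + 54\right) = 140 \cdot 56 = 7840$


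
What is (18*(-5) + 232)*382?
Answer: 54244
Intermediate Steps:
(18*(-5) + 232)*382 = (-90 + 232)*382 = 142*382 = 54244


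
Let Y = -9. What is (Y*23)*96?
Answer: -19872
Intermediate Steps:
(Y*23)*96 = -9*23*96 = -207*96 = -19872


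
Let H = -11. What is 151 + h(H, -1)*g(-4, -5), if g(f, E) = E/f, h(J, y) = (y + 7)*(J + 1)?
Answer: 76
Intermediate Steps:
h(J, y) = (1 + J)*(7 + y) (h(J, y) = (7 + y)*(1 + J) = (1 + J)*(7 + y))
151 + h(H, -1)*g(-4, -5) = 151 + (7 - 1 + 7*(-11) - 11*(-1))*(-5/(-4)) = 151 + (7 - 1 - 77 + 11)*(-5*(-1/4)) = 151 - 60*5/4 = 151 - 75 = 76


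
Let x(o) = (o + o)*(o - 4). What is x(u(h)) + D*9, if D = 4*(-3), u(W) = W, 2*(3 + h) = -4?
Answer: -18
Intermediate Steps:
h = -5 (h = -3 + (½)*(-4) = -3 - 2 = -5)
D = -12
x(o) = 2*o*(-4 + o) (x(o) = (2*o)*(-4 + o) = 2*o*(-4 + o))
x(u(h)) + D*9 = 2*(-5)*(-4 - 5) - 12*9 = 2*(-5)*(-9) - 108 = 90 - 108 = -18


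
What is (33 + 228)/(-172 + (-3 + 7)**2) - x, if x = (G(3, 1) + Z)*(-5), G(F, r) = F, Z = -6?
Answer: -867/52 ≈ -16.673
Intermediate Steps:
x = 15 (x = (3 - 6)*(-5) = -3*(-5) = 15)
(33 + 228)/(-172 + (-3 + 7)**2) - x = (33 + 228)/(-172 + (-3 + 7)**2) - 1*15 = 261/(-172 + 4**2) - 15 = 261/(-172 + 16) - 15 = 261/(-156) - 15 = 261*(-1/156) - 15 = -87/52 - 15 = -867/52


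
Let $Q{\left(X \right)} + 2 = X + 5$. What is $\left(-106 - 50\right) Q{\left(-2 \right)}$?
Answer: $-156$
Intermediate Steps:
$Q{\left(X \right)} = 3 + X$ ($Q{\left(X \right)} = -2 + \left(X + 5\right) = -2 + \left(5 + X\right) = 3 + X$)
$\left(-106 - 50\right) Q{\left(-2 \right)} = \left(-106 - 50\right) \left(3 - 2\right) = \left(-156\right) 1 = -156$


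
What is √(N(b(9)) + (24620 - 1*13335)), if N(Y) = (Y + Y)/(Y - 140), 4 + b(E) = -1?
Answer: 3*√1054527/29 ≈ 106.23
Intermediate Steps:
b(E) = -5 (b(E) = -4 - 1 = -5)
N(Y) = 2*Y/(-140 + Y) (N(Y) = (2*Y)/(-140 + Y) = 2*Y/(-140 + Y))
√(N(b(9)) + (24620 - 1*13335)) = √(2*(-5)/(-140 - 5) + (24620 - 1*13335)) = √(2*(-5)/(-145) + (24620 - 13335)) = √(2*(-5)*(-1/145) + 11285) = √(2/29 + 11285) = √(327267/29) = 3*√1054527/29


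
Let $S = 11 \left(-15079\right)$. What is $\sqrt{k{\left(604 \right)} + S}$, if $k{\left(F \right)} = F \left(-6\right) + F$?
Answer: $i \sqrt{168889} \approx 410.96 i$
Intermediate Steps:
$S = -165869$
$k{\left(F \right)} = - 5 F$ ($k{\left(F \right)} = - 6 F + F = - 5 F$)
$\sqrt{k{\left(604 \right)} + S} = \sqrt{\left(-5\right) 604 - 165869} = \sqrt{-3020 - 165869} = \sqrt{-168889} = i \sqrt{168889}$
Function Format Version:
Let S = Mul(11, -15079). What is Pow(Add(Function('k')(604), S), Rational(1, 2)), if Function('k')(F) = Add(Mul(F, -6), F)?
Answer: Mul(I, Pow(168889, Rational(1, 2))) ≈ Mul(410.96, I)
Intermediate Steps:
S = -165869
Function('k')(F) = Mul(-5, F) (Function('k')(F) = Add(Mul(-6, F), F) = Mul(-5, F))
Pow(Add(Function('k')(604), S), Rational(1, 2)) = Pow(Add(Mul(-5, 604), -165869), Rational(1, 2)) = Pow(Add(-3020, -165869), Rational(1, 2)) = Pow(-168889, Rational(1, 2)) = Mul(I, Pow(168889, Rational(1, 2)))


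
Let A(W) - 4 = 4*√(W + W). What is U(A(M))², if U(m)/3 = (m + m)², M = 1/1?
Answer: 626688 + 442368*√2 ≈ 1.2523e+6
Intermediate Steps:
M = 1
A(W) = 4 + 4*√2*√W (A(W) = 4 + 4*√(W + W) = 4 + 4*√(2*W) = 4 + 4*(√2*√W) = 4 + 4*√2*√W)
U(m) = 12*m² (U(m) = 3*(m + m)² = 3*(2*m)² = 3*(4*m²) = 12*m²)
U(A(M))² = (12*(4 + 4*√2*√1)²)² = (12*(4 + 4*√2*1)²)² = (12*(4 + 4*√2)²)² = 144*(4 + 4*√2)⁴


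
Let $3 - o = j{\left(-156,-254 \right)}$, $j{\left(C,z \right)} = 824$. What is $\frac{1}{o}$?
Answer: $- \frac{1}{821} \approx -0.001218$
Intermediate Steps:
$o = -821$ ($o = 3 - 824 = -821$)
$\frac{1}{o} = \frac{1}{-821} = - \frac{1}{821}$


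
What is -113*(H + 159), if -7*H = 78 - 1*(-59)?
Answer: -110288/7 ≈ -15755.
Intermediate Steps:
H = -137/7 (H = -(78 - 1*(-59))/7 = -(78 + 59)/7 = -⅐*137 = -137/7 ≈ -19.571)
-113*(H + 159) = -113*(-137/7 + 159) = -113*976/7 = -110288/7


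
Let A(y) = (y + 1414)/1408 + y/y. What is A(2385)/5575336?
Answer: 5207/7850073088 ≈ 6.6331e-7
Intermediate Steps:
A(y) = 1411/704 + y/1408 (A(y) = (1414 + y)*(1/1408) + 1 = (707/704 + y/1408) + 1 = 1411/704 + y/1408)
A(2385)/5575336 = (1411/704 + (1/1408)*2385)/5575336 = (1411/704 + 2385/1408)*(1/5575336) = (5207/1408)*(1/5575336) = 5207/7850073088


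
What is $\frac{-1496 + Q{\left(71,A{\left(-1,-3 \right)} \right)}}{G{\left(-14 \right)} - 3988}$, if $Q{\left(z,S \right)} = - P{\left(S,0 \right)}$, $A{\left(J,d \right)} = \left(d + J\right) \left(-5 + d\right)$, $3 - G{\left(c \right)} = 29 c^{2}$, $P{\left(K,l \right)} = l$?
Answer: $\frac{136}{879} \approx 0.15472$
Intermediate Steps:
$G{\left(c \right)} = 3 - 29 c^{2}$
$A{\left(J,d \right)} = \left(-5 + d\right) \left(J + d\right)$ ($A{\left(J,d \right)} = \left(J + d\right) \left(-5 + d\right) = \left(-5 + d\right) \left(J + d\right)$)
$Q{\left(z,S \right)} = 0$ ($Q{\left(z,S \right)} = \left(-1\right) 0 = 0$)
$\frac{-1496 + Q{\left(71,A{\left(-1,-3 \right)} \right)}}{G{\left(-14 \right)} - 3988} = \frac{-1496 + 0}{\left(3 - 29 \left(-14\right)^{2}\right) - 3988} = - \frac{1496}{\left(3 - 5684\right) - 3988} = - \frac{1496}{-5681 - 3988} = - \frac{1496}{-9669} = \left(-1496\right) \left(- \frac{1}{9669}\right) = \frac{136}{879}$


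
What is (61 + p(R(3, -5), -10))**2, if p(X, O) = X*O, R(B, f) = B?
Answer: 961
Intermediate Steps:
p(X, O) = O*X
(61 + p(R(3, -5), -10))**2 = (61 - 10*3)**2 = (61 - 30)**2 = 31**2 = 961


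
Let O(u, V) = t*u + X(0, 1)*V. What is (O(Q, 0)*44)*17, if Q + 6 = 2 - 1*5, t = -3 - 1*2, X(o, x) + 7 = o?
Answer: 33660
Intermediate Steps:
X(o, x) = -7 + o
t = -5 (t = -3 - 2 = -5)
Q = -9 (Q = -6 + (2 - 1*5) = -6 + (2 - 5) = -6 - 3 = -9)
O(u, V) = -7*V - 5*u (O(u, V) = -5*u + (-7 + 0)*V = -5*u - 7*V = -7*V - 5*u)
(O(Q, 0)*44)*17 = ((-7*0 - 5*(-9))*44)*17 = ((0 + 45)*44)*17 = (45*44)*17 = 1980*17 = 33660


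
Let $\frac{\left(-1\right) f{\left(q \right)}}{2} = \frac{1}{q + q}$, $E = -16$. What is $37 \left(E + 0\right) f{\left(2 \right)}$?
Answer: $296$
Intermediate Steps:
$f{\left(q \right)} = - \frac{1}{q}$ ($f{\left(q \right)} = - \frac{2}{q + q} = - \frac{2}{2 q} = - 2 \frac{1}{2 q} = - \frac{1}{q}$)
$37 \left(E + 0\right) f{\left(2 \right)} = 37 \left(-16 + 0\right) \left(- \frac{1}{2}\right) = 37 \left(-16\right) \left(\left(-1\right) \frac{1}{2}\right) = \left(-592\right) \left(- \frac{1}{2}\right) = 296$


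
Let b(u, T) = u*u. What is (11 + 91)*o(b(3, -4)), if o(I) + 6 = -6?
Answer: -1224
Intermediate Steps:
b(u, T) = u²
o(I) = -12 (o(I) = -6 - 6 = -12)
(11 + 91)*o(b(3, -4)) = (11 + 91)*(-12) = 102*(-12) = -1224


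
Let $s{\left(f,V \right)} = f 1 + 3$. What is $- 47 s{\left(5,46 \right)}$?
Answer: $-376$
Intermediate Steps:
$s{\left(f,V \right)} = 3 + f$ ($s{\left(f,V \right)} = f + 3 = 3 + f$)
$- 47 s{\left(5,46 \right)} = - 47 \left(3 + 5\right) = \left(-47\right) 8 = -376$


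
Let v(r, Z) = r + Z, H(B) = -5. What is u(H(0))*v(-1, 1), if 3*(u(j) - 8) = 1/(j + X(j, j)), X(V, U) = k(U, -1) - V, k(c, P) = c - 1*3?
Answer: 0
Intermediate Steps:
k(c, P) = -3 + c (k(c, P) = c - 3 = -3 + c)
X(V, U) = -3 + U - V (X(V, U) = (-3 + U) - V = -3 + U - V)
v(r, Z) = Z + r
u(j) = 8 + 1/(3*(-3 + j)) (u(j) = 8 + 1/(3*(j + (-3 + j - j))) = 8 + 1/(3*(j - 3)) = 8 + 1/(3*(-3 + j)))
u(H(0))*v(-1, 1) = ((-71 + 24*(-5))/(3*(-3 - 5)))*(1 - 1) = ((⅓)*(-71 - 120)/(-8))*0 = ((⅓)*(-⅛)*(-191))*0 = (191/24)*0 = 0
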